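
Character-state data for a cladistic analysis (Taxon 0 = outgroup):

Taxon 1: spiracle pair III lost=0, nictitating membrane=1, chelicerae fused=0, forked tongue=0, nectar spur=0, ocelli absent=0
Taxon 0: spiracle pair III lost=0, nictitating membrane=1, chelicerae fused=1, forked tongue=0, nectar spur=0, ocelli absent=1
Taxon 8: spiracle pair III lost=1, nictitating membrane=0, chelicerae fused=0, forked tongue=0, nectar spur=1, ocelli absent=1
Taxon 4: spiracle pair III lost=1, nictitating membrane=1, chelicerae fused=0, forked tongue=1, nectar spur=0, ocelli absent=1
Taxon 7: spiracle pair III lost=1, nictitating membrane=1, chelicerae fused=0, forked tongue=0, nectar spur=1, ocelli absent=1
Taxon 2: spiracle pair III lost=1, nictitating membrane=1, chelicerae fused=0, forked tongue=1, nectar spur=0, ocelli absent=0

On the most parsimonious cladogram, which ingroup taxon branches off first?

Character polarity is set by the outgroup: the derived state is whichever differs from the outgroup's state, so for nictitating membrane, chelicerae fused, ocelli absent the derived state is '0', and for the remaining characters it is '1'.
Only Taxon 2, Taxon 4, Taxon 7, and Taxon 8 show the derived state '1' for spiracle pair III lost, supporting them as a clade.
nictitating membrane: derived state '0' in Taxon 8 only — an autapomorphy, so it tells us nothing about relationships among taxa.
All ingroup taxa share the derived state '0' for chelicerae fused; it defines the ingroup but does not resolve relationships within it.
Only Taxon 2 and Taxon 4 show the derived state '1' for forked tongue, supporting them as a clade.
Only Taxon 7 and Taxon 8 show the derived state '1' for nectar spur, supporting them as a clade.
ocelli absent (state '0') occurs in Taxon 1 and Taxon 2 but conflicts with the nesting implied by the other characters — most parsimoniously interpreted as homoplasy.
Most parsimonious ingroup topology: (((Taxon 4,Taxon 2),(Taxon 8,Taxon 7)),Taxon 1).
Taxon 1 is sister to the clade containing all other ingroup taxa, so it is the earliest-diverging (most basal) ingroup lineage.

Taxon 1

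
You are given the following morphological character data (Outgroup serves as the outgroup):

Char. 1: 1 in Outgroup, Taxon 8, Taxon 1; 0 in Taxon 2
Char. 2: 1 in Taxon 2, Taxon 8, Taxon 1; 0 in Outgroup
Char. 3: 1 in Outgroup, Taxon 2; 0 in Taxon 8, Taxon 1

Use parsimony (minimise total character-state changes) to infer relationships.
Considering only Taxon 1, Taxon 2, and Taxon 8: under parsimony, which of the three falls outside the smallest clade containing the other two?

Taxon 2

Character polarity is set by the outgroup: the derived state is whichever differs from the outgroup's state, so for Char. 1, Char. 3 the derived state is '0', and for the remaining characters it is '1'.
Char. 1 (derived state '0') is unique to Taxon 2 (autapomorphy; uninformative for grouping).
Char. 2 (derived state '1') is shared by all ingroup taxa — unites the whole ingroup.
Char. 3 (derived state '0') is shared by Taxon 1 and Taxon 8 — a synapomorphy uniting that clade.
Most parsimonious ingroup topology: (Taxon 2,(Taxon 8,Taxon 1)).
Taxon 1 and Taxon 8 share a more recent common ancestor with each other than either does with Taxon 2, so Taxon 2 is the least closely related of the three.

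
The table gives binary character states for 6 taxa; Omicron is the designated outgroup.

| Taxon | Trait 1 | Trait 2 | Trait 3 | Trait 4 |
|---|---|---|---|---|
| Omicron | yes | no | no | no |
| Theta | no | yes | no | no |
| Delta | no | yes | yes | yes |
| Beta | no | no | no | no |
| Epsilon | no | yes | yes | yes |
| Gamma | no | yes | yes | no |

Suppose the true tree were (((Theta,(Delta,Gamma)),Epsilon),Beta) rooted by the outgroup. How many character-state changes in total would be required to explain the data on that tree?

6

Map each character onto (((Theta,(Delta,Gamma)),Epsilon),Beta) (rooted by Omicron) and count the minimum state changes it requires (Fitch parsimony):
Trait 1: 1; Trait 2: 1; Trait 3: 2; Trait 4: 2.
Total tree length = 6.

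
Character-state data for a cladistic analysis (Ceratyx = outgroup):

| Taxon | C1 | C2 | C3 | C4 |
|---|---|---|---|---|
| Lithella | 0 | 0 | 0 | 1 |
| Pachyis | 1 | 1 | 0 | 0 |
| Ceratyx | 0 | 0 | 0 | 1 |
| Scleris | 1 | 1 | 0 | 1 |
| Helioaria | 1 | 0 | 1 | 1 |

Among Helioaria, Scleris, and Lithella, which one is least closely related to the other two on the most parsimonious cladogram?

Character polarity is set by the outgroup: the derived state is whichever differs from the outgroup's state, so for C4 the derived state is '0', and for the remaining characters it is '1'.
Only Helioaria, Pachyis, and Scleris show the derived state '1' for C1, supporting them as a clade.
C2 (derived state '1') is shared by Pachyis and Scleris — a synapomorphy uniting that clade.
C3: derived state '1' in Helioaria only — an autapomorphy, so it tells us nothing about relationships among taxa.
C4 (derived state '0') is unique to Pachyis (autapomorphy; uninformative for grouping).
Most parsimonious ingroup topology: (Lithella,(Helioaria,(Scleris,Pachyis))).
Helioaria and Scleris share a more recent common ancestor with each other than either does with Lithella, so Lithella is the least closely related of the three.

Lithella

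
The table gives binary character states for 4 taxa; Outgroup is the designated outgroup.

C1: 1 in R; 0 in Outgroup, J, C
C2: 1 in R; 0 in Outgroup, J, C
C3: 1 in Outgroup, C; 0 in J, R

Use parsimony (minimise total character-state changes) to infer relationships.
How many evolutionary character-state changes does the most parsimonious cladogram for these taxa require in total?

3

Character polarity is set by the outgroup: the derived state is whichever differs from the outgroup's state, so for C3 the derived state is '0', and for the remaining characters it is '1'.
C1 (derived state '1') is unique to R (autapomorphy; uninformative for grouping).
C2 (derived state '1') is unique to R (autapomorphy; uninformative for grouping).
C3: derived state '0' in J and R only — synapomorphy for {J, R}.
Most parsimonious ingroup topology: ((J,R),C).
Changes per character on this tree: C1: 1; C2: 1; C3: 1.
Total = 3.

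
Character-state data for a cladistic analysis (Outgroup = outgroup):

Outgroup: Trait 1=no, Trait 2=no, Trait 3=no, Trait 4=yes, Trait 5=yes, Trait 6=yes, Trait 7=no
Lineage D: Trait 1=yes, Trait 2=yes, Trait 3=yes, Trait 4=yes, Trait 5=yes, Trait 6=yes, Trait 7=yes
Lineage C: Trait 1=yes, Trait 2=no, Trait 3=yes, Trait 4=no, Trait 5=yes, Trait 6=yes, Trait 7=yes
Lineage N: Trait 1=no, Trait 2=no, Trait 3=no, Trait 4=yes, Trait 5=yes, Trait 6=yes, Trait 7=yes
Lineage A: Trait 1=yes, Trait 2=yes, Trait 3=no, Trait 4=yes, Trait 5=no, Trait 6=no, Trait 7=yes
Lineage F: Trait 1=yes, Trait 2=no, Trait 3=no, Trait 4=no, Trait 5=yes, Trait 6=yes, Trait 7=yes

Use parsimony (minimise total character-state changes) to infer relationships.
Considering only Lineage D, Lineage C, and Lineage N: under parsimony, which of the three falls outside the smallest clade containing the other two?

Character polarity is set by the outgroup: the derived state is whichever differs from the outgroup's state, so for Trait 4, Trait 5, Trait 6 the derived state is 'no', and for the remaining characters it is 'yes'.
Trait 1: derived state 'yes' in Lineage A, Lineage C, Lineage D, and Lineage F only — synapomorphy for {Lineage A, Lineage C, Lineage D, Lineage F}.
Trait 2: derived state 'yes' in Lineage A and Lineage D only — synapomorphy for {Lineage A, Lineage D}.
Trait 3 (state 'yes') occurs in Lineage C and Lineage D but conflicts with the nesting implied by the other characters — most parsimoniously interpreted as homoplasy.
Only Lineage C and Lineage F show the derived state 'no' for Trait 4, supporting them as a clade.
Trait 5 (derived state 'no') is unique to Lineage A (autapomorphy; uninformative for grouping).
Trait 6: derived state 'no' in Lineage A only — an autapomorphy, so it tells us nothing about relationships among taxa.
All ingroup taxa share the derived state 'yes' for Trait 7; it defines the ingroup but does not resolve relationships within it.
Most parsimonious ingroup topology: (((Lineage D,Lineage A),(Lineage C,Lineage F)),Lineage N).
Lineage D and Lineage C share a more recent common ancestor with each other than either does with Lineage N, so Lineage N is the least closely related of the three.

Lineage N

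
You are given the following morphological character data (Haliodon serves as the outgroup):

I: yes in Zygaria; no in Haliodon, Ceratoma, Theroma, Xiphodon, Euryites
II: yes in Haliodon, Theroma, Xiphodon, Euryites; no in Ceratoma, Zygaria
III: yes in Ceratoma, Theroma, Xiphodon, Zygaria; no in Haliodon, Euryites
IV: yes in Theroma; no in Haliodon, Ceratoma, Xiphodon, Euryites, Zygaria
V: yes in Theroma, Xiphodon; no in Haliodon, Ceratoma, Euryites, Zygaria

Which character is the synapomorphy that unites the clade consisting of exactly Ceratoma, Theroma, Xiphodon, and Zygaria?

III

Character polarity is set by the outgroup: the derived state is whichever differs from the outgroup's state, so for II the derived state is 'no', and for the remaining characters it is 'yes'.
I: derived state 'yes' in Zygaria only — an autapomorphy, so it tells us nothing about relationships among taxa.
Only Ceratoma and Zygaria show the derived state 'no' for II, supporting them as a clade.
III: derived state 'yes' in Ceratoma, Theroma, Xiphodon, and Zygaria only — synapomorphy for {Ceratoma, Theroma, Xiphodon, Zygaria}.
IV (derived state 'yes') is unique to Theroma (autapomorphy; uninformative for grouping).
Only Theroma and Xiphodon show the derived state 'yes' for V, supporting them as a clade.
Most parsimonious ingroup topology: (((Ceratoma,Zygaria),(Theroma,Xiphodon)),Euryites).
The clade {Ceratoma, Theroma, Xiphodon, Zygaria} is supported by III: its derived state 'yes' occurs in exactly those taxa and in no other taxon (including the outgroup).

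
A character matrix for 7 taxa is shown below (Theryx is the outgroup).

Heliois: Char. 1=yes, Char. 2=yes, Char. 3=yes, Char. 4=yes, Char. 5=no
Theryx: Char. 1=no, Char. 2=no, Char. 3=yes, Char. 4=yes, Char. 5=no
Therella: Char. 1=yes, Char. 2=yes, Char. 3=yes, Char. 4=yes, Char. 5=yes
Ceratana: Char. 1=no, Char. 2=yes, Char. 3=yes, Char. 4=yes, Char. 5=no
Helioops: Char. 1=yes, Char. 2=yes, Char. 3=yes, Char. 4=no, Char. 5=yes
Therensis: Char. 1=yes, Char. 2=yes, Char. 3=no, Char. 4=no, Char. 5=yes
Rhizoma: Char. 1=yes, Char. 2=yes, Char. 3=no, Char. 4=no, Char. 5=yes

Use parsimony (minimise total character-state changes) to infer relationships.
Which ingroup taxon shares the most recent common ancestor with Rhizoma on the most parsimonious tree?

Character polarity is set by the outgroup: the derived state is whichever differs from the outgroup's state, so for Char. 3, Char. 4 the derived state is 'no', and for the remaining characters it is 'yes'.
Char. 1: derived state 'yes' in Heliois, Helioops, Rhizoma, Therella, and Therensis only — synapomorphy for {Heliois, Helioops, Rhizoma, Therella, Therensis}.
Char. 2 (derived state 'yes') is shared by all ingroup taxa — unites the whole ingroup.
Only Rhizoma and Therensis show the derived state 'no' for Char. 3, supporting them as a clade.
Only Helioops, Rhizoma, and Therensis show the derived state 'no' for Char. 4, supporting them as a clade.
Only Helioops, Rhizoma, Therella, and Therensis show the derived state 'yes' for Char. 5, supporting them as a clade.
Most parsimonious ingroup topology: (((((Therensis,Rhizoma),Helioops),Therella),Heliois),Ceratana).
Rhizoma and Therensis form a cherry on this tree, so they are sister taxa.

Therensis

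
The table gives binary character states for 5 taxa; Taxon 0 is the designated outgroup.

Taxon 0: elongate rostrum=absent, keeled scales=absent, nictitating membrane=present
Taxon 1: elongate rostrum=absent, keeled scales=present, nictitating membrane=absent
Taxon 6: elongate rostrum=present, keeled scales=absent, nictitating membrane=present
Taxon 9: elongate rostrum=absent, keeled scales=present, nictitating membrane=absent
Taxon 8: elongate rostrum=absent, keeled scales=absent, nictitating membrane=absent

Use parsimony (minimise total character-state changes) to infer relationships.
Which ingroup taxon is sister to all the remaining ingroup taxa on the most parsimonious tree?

Character polarity is set by the outgroup: the derived state is whichever differs from the outgroup's state, so for nictitating membrane the derived state is 'absent', and for the remaining characters it is 'present'.
elongate rostrum: derived state 'present' in Taxon 6 only — an autapomorphy, so it tells us nothing about relationships among taxa.
keeled scales (derived state 'present') is shared by Taxon 1 and Taxon 9 — a synapomorphy uniting that clade.
Only Taxon 1, Taxon 8, and Taxon 9 show the derived state 'absent' for nictitating membrane, supporting them as a clade.
Most parsimonious ingroup topology: (((Taxon 1,Taxon 9),Taxon 8),Taxon 6).
Taxon 6 is sister to the clade containing all other ingroup taxa, so it is the earliest-diverging (most basal) ingroup lineage.

Taxon 6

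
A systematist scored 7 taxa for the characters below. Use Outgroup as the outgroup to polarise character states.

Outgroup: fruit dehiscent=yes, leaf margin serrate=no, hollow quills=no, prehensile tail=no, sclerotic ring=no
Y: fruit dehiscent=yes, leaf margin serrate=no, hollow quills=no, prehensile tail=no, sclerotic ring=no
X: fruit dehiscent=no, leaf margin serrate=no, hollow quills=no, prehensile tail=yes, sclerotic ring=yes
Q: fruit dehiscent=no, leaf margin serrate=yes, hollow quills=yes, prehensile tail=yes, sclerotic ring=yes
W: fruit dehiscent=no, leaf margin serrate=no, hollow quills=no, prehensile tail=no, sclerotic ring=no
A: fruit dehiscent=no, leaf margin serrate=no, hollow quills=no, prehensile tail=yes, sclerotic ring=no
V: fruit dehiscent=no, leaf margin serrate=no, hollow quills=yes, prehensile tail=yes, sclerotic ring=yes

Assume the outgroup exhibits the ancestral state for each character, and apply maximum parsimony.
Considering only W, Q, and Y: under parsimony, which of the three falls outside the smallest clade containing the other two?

Character polarity is set by the outgroup: the derived state is whichever differs from the outgroup's state, so for fruit dehiscent the derived state is 'no', and for the remaining characters it is 'yes'.
fruit dehiscent (derived state 'no') is shared by A, Q, V, W, and X — a synapomorphy uniting that clade.
leaf margin serrate (derived state 'yes') is unique to Q (autapomorphy; uninformative for grouping).
Only Q and V show the derived state 'yes' for hollow quills, supporting them as a clade.
Only A, Q, V, and X show the derived state 'yes' for prehensile tail, supporting them as a clade.
sclerotic ring: derived state 'yes' in Q, V, and X only — synapomorphy for {Q, V, X}.
Most parsimonious ingroup topology: (Y,(((X,(Q,V)),A),W)).
W and Q share a more recent common ancestor with each other than either does with Y, so Y is the least closely related of the three.

Y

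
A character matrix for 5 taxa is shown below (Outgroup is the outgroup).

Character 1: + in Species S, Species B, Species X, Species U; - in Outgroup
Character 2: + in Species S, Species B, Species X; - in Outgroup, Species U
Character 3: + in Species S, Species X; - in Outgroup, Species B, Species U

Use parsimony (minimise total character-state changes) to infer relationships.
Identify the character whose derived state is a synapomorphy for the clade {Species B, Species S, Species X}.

Character 2

The outgroup has state '-' for every character, so '+' is the derived state throughout.
Character 1 (derived state '+') is shared by all ingroup taxa — unites the whole ingroup.
Only Species B, Species S, and Species X show the derived state '+' for Character 2, supporting them as a clade.
Only Species S and Species X show the derived state '+' for Character 3, supporting them as a clade.
Most parsimonious ingroup topology: (((Species S,Species X),Species B),Species U).
The clade {Species B, Species S, Species X} is supported by Character 2: its derived state '+' occurs in exactly those taxa and in no other taxon (including the outgroup).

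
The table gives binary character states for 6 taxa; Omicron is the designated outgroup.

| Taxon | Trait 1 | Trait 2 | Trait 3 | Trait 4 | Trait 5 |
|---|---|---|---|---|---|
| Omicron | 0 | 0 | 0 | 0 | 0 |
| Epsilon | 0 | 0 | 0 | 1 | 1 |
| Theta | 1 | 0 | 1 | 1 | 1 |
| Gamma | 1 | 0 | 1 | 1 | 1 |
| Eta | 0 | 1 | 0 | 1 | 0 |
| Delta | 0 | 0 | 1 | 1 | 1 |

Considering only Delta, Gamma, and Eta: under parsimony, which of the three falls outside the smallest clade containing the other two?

The outgroup has state '0' for every character, so '1' is the derived state throughout.
Trait 1: derived state '1' in Gamma and Theta only — synapomorphy for {Gamma, Theta}.
Trait 2 (derived state '1') is unique to Eta (autapomorphy; uninformative for grouping).
Trait 3 (derived state '1') is shared by Delta, Gamma, and Theta — a synapomorphy uniting that clade.
All ingroup taxa share the derived state '1' for Trait 4; it defines the ingroup but does not resolve relationships within it.
Only Delta, Epsilon, Gamma, and Theta show the derived state '1' for Trait 5, supporting them as a clade.
Most parsimonious ingroup topology: ((Epsilon,((Theta,Gamma),Delta)),Eta).
Delta and Gamma share a more recent common ancestor with each other than either does with Eta, so Eta is the least closely related of the three.

Eta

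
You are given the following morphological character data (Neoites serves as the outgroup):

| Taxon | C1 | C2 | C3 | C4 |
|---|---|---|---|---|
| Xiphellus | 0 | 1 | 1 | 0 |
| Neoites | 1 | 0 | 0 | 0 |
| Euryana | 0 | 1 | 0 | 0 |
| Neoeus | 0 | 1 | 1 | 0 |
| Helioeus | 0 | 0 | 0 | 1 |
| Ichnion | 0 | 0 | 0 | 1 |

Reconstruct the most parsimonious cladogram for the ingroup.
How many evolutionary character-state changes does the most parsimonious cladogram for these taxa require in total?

4

Character polarity is set by the outgroup: the derived state is whichever differs from the outgroup's state, so for C1 the derived state is '0', and for the remaining characters it is '1'.
All ingroup taxa share the derived state '0' for C1; it defines the ingroup but does not resolve relationships within it.
C2 (derived state '1') is shared by Euryana, Neoeus, and Xiphellus — a synapomorphy uniting that clade.
C3 (derived state '1') is shared by Neoeus and Xiphellus — a synapomorphy uniting that clade.
Only Helioeus and Ichnion show the derived state '1' for C4, supporting them as a clade.
Most parsimonious ingroup topology: ((Helioeus,Ichnion),((Xiphellus,Neoeus),Euryana)).
Changes per character on this tree: C1: 1; C2: 1; C3: 1; C4: 1.
Total = 4.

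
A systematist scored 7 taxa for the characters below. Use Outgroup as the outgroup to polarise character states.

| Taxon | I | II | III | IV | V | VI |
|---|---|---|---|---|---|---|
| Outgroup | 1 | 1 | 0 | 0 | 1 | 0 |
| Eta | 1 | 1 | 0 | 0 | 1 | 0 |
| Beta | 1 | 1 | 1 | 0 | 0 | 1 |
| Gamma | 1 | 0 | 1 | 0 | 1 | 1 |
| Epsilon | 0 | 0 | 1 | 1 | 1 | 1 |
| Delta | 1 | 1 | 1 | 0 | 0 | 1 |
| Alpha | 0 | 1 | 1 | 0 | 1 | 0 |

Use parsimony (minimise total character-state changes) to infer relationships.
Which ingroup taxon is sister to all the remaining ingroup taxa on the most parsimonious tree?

Character polarity is set by the outgroup: the derived state is whichever differs from the outgroup's state, so for I, II, V the derived state is '0', and for the remaining characters it is '1'.
I groups Alpha and Epsilon, which is incompatible with the clades supported by the remaining characters; treating it as convergent (homoplasy) costs fewer steps than any alternative tree.
II: derived state '0' in Epsilon and Gamma only — synapomorphy for {Epsilon, Gamma}.
III: derived state '1' in Alpha, Beta, Delta, Epsilon, and Gamma only — synapomorphy for {Alpha, Beta, Delta, Epsilon, Gamma}.
IV (derived state '1') is unique to Epsilon (autapomorphy; uninformative for grouping).
Only Beta and Delta show the derived state '0' for V, supporting them as a clade.
Only Beta, Delta, Epsilon, and Gamma show the derived state '1' for VI, supporting them as a clade.
Most parsimonious ingroup topology: (Eta,(((Beta,Delta),(Gamma,Epsilon)),Alpha)).
Eta is sister to the clade containing all other ingroup taxa, so it is the earliest-diverging (most basal) ingroup lineage.

Eta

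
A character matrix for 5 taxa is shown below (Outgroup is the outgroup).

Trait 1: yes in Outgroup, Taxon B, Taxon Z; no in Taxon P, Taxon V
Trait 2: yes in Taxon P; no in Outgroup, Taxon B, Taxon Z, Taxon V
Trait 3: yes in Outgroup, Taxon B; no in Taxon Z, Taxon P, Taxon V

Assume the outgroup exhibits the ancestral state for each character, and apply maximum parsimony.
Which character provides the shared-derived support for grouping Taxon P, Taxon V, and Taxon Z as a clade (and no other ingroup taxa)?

Trait 3

Character polarity is set by the outgroup: the derived state is whichever differs from the outgroup's state, so for Trait 1, Trait 3 the derived state is 'no', and for the remaining characters it is 'yes'.
Trait 1 (derived state 'no') is shared by Taxon P and Taxon V — a synapomorphy uniting that clade.
Trait 2 (derived state 'yes') is unique to Taxon P (autapomorphy; uninformative for grouping).
Trait 3: derived state 'no' in Taxon P, Taxon V, and Taxon Z only — synapomorphy for {Taxon P, Taxon V, Taxon Z}.
Most parsimonious ingroup topology: (Taxon B,(Taxon Z,(Taxon P,Taxon V))).
The clade {Taxon P, Taxon V, Taxon Z} is supported by Trait 3: its derived state 'no' occurs in exactly those taxa and in no other taxon (including the outgroup).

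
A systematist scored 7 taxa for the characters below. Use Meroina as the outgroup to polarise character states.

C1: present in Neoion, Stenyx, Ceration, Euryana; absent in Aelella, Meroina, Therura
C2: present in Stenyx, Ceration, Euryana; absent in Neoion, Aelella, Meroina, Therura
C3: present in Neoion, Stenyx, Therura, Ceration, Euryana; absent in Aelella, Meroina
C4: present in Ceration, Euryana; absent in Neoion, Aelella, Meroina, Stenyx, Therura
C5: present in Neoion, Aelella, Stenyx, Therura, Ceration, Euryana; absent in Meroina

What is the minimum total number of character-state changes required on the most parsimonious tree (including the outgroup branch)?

5

The outgroup has state 'absent' for every character, so 'present' is the derived state throughout.
Only Ceration, Euryana, Neoion, and Stenyx show the derived state 'present' for C1, supporting them as a clade.
C2 (derived state 'present') is shared by Ceration, Euryana, and Stenyx — a synapomorphy uniting that clade.
Only Ceration, Euryana, Neoion, Stenyx, and Therura show the derived state 'present' for C3, supporting them as a clade.
C4 (derived state 'present') is shared by Ceration and Euryana — a synapomorphy uniting that clade.
C5 (derived state 'present') is shared by all ingroup taxa — unites the whole ingroup.
Most parsimonious ingroup topology: (Aelella,((Neoion,((Euryana,Ceration),Stenyx)),Therura)).
Changes per character on this tree: C1: 1; C2: 1; C3: 1; C4: 1; C5: 1.
Total = 5.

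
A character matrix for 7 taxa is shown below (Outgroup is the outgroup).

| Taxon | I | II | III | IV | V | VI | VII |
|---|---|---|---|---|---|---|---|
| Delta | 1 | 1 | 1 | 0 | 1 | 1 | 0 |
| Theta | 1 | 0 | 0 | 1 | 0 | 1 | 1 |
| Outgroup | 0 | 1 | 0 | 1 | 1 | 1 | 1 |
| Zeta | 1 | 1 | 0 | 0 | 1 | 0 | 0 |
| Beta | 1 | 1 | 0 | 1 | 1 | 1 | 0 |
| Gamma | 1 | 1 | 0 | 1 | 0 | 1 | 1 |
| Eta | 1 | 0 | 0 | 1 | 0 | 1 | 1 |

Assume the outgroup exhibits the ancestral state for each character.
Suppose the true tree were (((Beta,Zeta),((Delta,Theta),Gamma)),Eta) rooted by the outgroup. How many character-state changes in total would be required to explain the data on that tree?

12

Map each character onto (((Beta,Zeta),((Delta,Theta),Gamma)),Eta) (rooted by Outgroup) and count the minimum state changes it requires (Fitch parsimony):
I: 1; II: 2; III: 1; IV: 2; V: 3; VI: 1; VII: 2.
Total tree length = 12.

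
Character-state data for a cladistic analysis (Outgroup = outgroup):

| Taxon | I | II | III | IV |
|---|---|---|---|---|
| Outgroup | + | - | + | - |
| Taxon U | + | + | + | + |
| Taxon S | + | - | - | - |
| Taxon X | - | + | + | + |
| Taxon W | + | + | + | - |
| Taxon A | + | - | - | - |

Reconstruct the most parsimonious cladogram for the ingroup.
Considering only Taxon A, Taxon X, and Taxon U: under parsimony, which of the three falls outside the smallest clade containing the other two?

Character polarity is set by the outgroup: the derived state is whichever differs from the outgroup's state, so for I, III the derived state is '-', and for the remaining characters it is '+'.
I (derived state '-') is unique to Taxon X (autapomorphy; uninformative for grouping).
II (derived state '+') is shared by Taxon U, Taxon W, and Taxon X — a synapomorphy uniting that clade.
Only Taxon A and Taxon S show the derived state '-' for III, supporting them as a clade.
IV (derived state '+') is shared by Taxon U and Taxon X — a synapomorphy uniting that clade.
Most parsimonious ingroup topology: (((Taxon U,Taxon X),Taxon W),(Taxon S,Taxon A)).
Taxon X and Taxon U share a more recent common ancestor with each other than either does with Taxon A, so Taxon A is the least closely related of the three.

Taxon A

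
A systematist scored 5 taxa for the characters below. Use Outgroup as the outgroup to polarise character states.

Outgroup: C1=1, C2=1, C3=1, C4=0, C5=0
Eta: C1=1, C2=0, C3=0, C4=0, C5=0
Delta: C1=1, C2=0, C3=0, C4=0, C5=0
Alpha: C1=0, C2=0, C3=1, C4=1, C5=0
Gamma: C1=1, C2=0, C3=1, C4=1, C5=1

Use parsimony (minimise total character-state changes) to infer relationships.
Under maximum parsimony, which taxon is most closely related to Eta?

Character polarity is set by the outgroup: the derived state is whichever differs from the outgroup's state, so for C1, C2, C3 the derived state is '0', and for the remaining characters it is '1'.
C1: derived state '0' in Alpha only — an autapomorphy, so it tells us nothing about relationships among taxa.
All ingroup taxa share the derived state '0' for C2; it defines the ingroup but does not resolve relationships within it.
Only Delta and Eta show the derived state '0' for C3, supporting them as a clade.
C4: derived state '1' in Alpha and Gamma only — synapomorphy for {Alpha, Gamma}.
C5: derived state '1' in Gamma only — an autapomorphy, so it tells us nothing about relationships among taxa.
Most parsimonious ingroup topology: ((Eta,Delta),(Alpha,Gamma)).
Eta and Delta form a cherry on this tree, so they are sister taxa.

Delta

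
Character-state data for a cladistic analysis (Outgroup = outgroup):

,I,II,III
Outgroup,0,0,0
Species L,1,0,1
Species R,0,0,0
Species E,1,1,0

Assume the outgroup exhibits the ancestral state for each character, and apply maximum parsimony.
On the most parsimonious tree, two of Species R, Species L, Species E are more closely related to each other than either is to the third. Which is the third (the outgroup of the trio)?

Species R

The outgroup has state '0' for every character, so '1' is the derived state throughout.
I: derived state '1' in Species E and Species L only — synapomorphy for {Species E, Species L}.
II (derived state '1') is unique to Species E (autapomorphy; uninformative for grouping).
III (derived state '1') is unique to Species L (autapomorphy; uninformative for grouping).
Most parsimonious ingroup topology: ((Species L,Species E),Species R).
Species L and Species E share a more recent common ancestor with each other than either does with Species R, so Species R is the least closely related of the three.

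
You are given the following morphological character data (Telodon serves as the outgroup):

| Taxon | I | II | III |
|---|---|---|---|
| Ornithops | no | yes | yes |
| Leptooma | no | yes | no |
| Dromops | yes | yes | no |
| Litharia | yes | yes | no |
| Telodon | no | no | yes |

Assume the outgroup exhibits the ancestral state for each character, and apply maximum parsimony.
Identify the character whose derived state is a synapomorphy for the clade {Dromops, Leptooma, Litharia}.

III

Character polarity is set by the outgroup: the derived state is whichever differs from the outgroup's state, so for III the derived state is 'no', and for the remaining characters it is 'yes'.
Only Dromops and Litharia show the derived state 'yes' for I, supporting them as a clade.
II (derived state 'yes') is shared by all ingroup taxa — unites the whole ingroup.
Only Dromops, Leptooma, and Litharia show the derived state 'no' for III, supporting them as a clade.
Most parsimonious ingroup topology: ((Leptooma,(Dromops,Litharia)),Ornithops).
The clade {Dromops, Leptooma, Litharia} is supported by III: its derived state 'no' occurs in exactly those taxa and in no other taxon (including the outgroup).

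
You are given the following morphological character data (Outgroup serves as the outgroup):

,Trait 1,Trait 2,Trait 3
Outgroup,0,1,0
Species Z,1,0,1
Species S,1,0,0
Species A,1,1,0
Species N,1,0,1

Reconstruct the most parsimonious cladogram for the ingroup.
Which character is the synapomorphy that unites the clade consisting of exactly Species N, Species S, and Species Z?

Trait 2

Character polarity is set by the outgroup: the derived state is whichever differs from the outgroup's state, so for Trait 2 the derived state is '0', and for the remaining characters it is '1'.
Trait 1 (derived state '1') is shared by all ingroup taxa — unites the whole ingroup.
Trait 2: derived state '0' in Species N, Species S, and Species Z only — synapomorphy for {Species N, Species S, Species Z}.
Trait 3 (derived state '1') is shared by Species N and Species Z — a synapomorphy uniting that clade.
Most parsimonious ingroup topology: (((Species Z,Species N),Species S),Species A).
The clade {Species N, Species S, Species Z} is supported by Trait 2: its derived state '0' occurs in exactly those taxa and in no other taxon (including the outgroup).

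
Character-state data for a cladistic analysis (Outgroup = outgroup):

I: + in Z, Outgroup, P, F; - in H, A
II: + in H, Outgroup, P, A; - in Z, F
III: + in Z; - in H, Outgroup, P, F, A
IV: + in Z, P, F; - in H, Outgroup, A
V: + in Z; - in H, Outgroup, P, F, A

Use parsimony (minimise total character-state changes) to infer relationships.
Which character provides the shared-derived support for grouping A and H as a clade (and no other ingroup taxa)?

Character polarity is set by the outgroup: the derived state is whichever differs from the outgroup's state, so for I, II the derived state is '-', and for the remaining characters it is '+'.
I (derived state '-') is shared by A and H — a synapomorphy uniting that clade.
II (derived state '-') is shared by F and Z — a synapomorphy uniting that clade.
III (derived state '+') is unique to Z (autapomorphy; uninformative for grouping).
Only F, P, and Z show the derived state '+' for IV, supporting them as a clade.
V (derived state '+') is unique to Z (autapomorphy; uninformative for grouping).
Most parsimonious ingroup topology: ((A,H),((F,Z),P)).
The clade {A, H} is supported by I: its derived state '-' occurs in exactly those taxa and in no other taxon (including the outgroup).

I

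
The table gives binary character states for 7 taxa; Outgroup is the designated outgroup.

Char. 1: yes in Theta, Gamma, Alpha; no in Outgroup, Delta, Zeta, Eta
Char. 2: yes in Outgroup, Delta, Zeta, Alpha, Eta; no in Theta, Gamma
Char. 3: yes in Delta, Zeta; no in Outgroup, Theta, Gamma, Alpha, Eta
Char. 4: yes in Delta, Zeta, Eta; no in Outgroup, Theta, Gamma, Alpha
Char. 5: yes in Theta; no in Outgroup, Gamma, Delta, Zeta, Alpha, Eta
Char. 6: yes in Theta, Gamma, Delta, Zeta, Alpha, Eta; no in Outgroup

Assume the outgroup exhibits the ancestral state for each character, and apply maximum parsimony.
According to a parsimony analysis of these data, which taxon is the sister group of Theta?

Character polarity is set by the outgroup: the derived state is whichever differs from the outgroup's state, so for Char. 2 the derived state is 'no', and for the remaining characters it is 'yes'.
Char. 1 (derived state 'yes') is shared by Alpha, Gamma, and Theta — a synapomorphy uniting that clade.
Char. 2: derived state 'no' in Gamma and Theta only — synapomorphy for {Gamma, Theta}.
Only Delta and Zeta show the derived state 'yes' for Char. 3, supporting them as a clade.
Char. 4: derived state 'yes' in Delta, Eta, and Zeta only — synapomorphy for {Delta, Eta, Zeta}.
Char. 5 (derived state 'yes') is unique to Theta (autapomorphy; uninformative for grouping).
All ingroup taxa share the derived state 'yes' for Char. 6; it defines the ingroup but does not resolve relationships within it.
Most parsimonious ingroup topology: (((Theta,Gamma),Alpha),((Delta,Zeta),Eta)).
Theta and Gamma form a cherry on this tree, so they are sister taxa.

Gamma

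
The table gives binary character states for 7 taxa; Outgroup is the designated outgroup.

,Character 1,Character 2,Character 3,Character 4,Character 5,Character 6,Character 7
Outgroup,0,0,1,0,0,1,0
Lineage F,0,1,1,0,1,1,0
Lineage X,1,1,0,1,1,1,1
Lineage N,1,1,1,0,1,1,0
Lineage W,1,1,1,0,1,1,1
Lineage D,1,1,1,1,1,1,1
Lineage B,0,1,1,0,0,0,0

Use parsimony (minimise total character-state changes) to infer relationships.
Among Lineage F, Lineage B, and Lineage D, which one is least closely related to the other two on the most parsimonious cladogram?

Lineage B

Character polarity is set by the outgroup: the derived state is whichever differs from the outgroup's state, so for Character 3, Character 6 the derived state is '0', and for the remaining characters it is '1'.
Character 1 (derived state '1') is shared by Lineage D, Lineage N, Lineage W, and Lineage X — a synapomorphy uniting that clade.
Character 2 (derived state '1') is shared by all ingroup taxa — unites the whole ingroup.
Character 3: derived state '0' in Lineage X only — an autapomorphy, so it tells us nothing about relationships among taxa.
Character 4 (derived state '1') is shared by Lineage D and Lineage X — a synapomorphy uniting that clade.
Only Lineage D, Lineage F, Lineage N, Lineage W, and Lineage X show the derived state '1' for Character 5, supporting them as a clade.
Character 6 (derived state '0') is unique to Lineage B (autapomorphy; uninformative for grouping).
Character 7: derived state '1' in Lineage D, Lineage W, and Lineage X only — synapomorphy for {Lineage D, Lineage W, Lineage X}.
Most parsimonious ingroup topology: ((Lineage F,(((Lineage X,Lineage D),Lineage W),Lineage N)),Lineage B).
Lineage D and Lineage F share a more recent common ancestor with each other than either does with Lineage B, so Lineage B is the least closely related of the three.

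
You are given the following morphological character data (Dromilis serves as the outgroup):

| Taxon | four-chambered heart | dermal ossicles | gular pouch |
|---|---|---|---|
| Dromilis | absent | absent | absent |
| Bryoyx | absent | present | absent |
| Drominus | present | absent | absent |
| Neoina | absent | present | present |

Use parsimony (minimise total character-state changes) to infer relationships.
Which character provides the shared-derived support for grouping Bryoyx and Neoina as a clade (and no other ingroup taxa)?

The outgroup has state 'absent' for every character, so 'present' is the derived state throughout.
four-chambered heart (derived state 'present') is unique to Drominus (autapomorphy; uninformative for grouping).
dermal ossicles (derived state 'present') is shared by Bryoyx and Neoina — a synapomorphy uniting that clade.
gular pouch (derived state 'present') is unique to Neoina (autapomorphy; uninformative for grouping).
Most parsimonious ingroup topology: ((Bryoyx,Neoina),Drominus).
The clade {Bryoyx, Neoina} is supported by dermal ossicles: its derived state 'present' occurs in exactly those taxa and in no other taxon (including the outgroup).

dermal ossicles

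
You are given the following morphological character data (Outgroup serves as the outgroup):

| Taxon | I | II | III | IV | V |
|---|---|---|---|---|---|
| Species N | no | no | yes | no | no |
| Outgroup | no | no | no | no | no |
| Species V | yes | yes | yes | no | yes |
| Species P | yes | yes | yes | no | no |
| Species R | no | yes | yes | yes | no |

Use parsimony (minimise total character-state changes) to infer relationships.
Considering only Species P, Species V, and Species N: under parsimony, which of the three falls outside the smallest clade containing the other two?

Species N

The outgroup has state 'no' for every character, so 'yes' is the derived state throughout.
I: derived state 'yes' in Species P and Species V only — synapomorphy for {Species P, Species V}.
II: derived state 'yes' in Species P, Species R, and Species V only — synapomorphy for {Species P, Species R, Species V}.
III (derived state 'yes') is shared by all ingroup taxa — unites the whole ingroup.
IV (derived state 'yes') is unique to Species R (autapomorphy; uninformative for grouping).
V: derived state 'yes' in Species V only — an autapomorphy, so it tells us nothing about relationships among taxa.
Most parsimonious ingroup topology: (Species N,((Species V,Species P),Species R)).
Species V and Species P share a more recent common ancestor with each other than either does with Species N, so Species N is the least closely related of the three.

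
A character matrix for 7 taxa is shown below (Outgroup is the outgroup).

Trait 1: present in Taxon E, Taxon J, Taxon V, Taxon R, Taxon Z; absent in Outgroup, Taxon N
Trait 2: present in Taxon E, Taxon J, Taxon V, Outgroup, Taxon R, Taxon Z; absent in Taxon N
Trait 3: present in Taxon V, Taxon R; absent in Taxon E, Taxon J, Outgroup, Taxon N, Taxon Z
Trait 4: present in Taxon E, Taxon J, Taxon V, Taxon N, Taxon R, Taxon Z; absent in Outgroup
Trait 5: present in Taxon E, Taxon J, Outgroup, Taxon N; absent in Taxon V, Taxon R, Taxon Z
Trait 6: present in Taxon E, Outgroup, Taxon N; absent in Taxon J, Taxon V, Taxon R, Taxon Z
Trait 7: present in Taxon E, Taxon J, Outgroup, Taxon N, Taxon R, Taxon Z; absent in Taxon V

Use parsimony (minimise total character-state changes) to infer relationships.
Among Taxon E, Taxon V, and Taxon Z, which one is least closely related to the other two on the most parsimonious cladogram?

Character polarity is set by the outgroup: the derived state is whichever differs from the outgroup's state, so for Trait 2, Trait 5, Trait 6, Trait 7 the derived state is 'absent', and for the remaining characters it is 'present'.
Trait 1: derived state 'present' in Taxon E, Taxon J, Taxon R, Taxon V, and Taxon Z only — synapomorphy for {Taxon E, Taxon J, Taxon R, Taxon V, Taxon Z}.
Trait 2 (derived state 'absent') is unique to Taxon N (autapomorphy; uninformative for grouping).
Only Taxon R and Taxon V show the derived state 'present' for Trait 3, supporting them as a clade.
All ingroup taxa share the derived state 'present' for Trait 4; it defines the ingroup but does not resolve relationships within it.
Trait 5: derived state 'absent' in Taxon R, Taxon V, and Taxon Z only — synapomorphy for {Taxon R, Taxon V, Taxon Z}.
Trait 6: derived state 'absent' in Taxon J, Taxon R, Taxon V, and Taxon Z only — synapomorphy for {Taxon J, Taxon R, Taxon V, Taxon Z}.
Trait 7 (derived state 'absent') is unique to Taxon V (autapomorphy; uninformative for grouping).
Most parsimonious ingroup topology: (((((Taxon V,Taxon R),Taxon Z),Taxon J),Taxon E),Taxon N).
Taxon Z and Taxon V share a more recent common ancestor with each other than either does with Taxon E, so Taxon E is the least closely related of the three.

Taxon E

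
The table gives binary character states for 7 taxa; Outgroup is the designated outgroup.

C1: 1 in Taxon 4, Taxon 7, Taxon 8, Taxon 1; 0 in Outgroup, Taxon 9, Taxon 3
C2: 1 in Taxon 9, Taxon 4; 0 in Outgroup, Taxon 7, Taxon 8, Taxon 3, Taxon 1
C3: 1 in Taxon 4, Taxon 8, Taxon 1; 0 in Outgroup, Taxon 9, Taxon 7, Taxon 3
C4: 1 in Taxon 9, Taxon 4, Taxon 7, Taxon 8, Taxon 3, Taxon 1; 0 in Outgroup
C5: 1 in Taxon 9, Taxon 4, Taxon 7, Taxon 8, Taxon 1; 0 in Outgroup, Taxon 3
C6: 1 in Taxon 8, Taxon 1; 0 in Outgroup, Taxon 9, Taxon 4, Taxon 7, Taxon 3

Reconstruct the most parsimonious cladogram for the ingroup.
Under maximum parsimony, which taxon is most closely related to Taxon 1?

Taxon 8

The outgroup has state '0' for every character, so '1' is the derived state throughout.
C1: derived state '1' in Taxon 1, Taxon 4, Taxon 7, and Taxon 8 only — synapomorphy for {Taxon 1, Taxon 4, Taxon 7, Taxon 8}.
C2 (state '1') occurs in Taxon 4 and Taxon 9 but conflicts with the nesting implied by the other characters — most parsimoniously interpreted as homoplasy.
Only Taxon 1, Taxon 4, and Taxon 8 show the derived state '1' for C3, supporting them as a clade.
All ingroup taxa share the derived state '1' for C4; it defines the ingroup but does not resolve relationships within it.
C5: derived state '1' in Taxon 1, Taxon 4, Taxon 7, Taxon 8, and Taxon 9 only — synapomorphy for {Taxon 1, Taxon 4, Taxon 7, Taxon 8, Taxon 9}.
C6 (derived state '1') is shared by Taxon 1 and Taxon 8 — a synapomorphy uniting that clade.
Most parsimonious ingroup topology: ((Taxon 9,((Taxon 4,(Taxon 8,Taxon 1)),Taxon 7)),Taxon 3).
Taxon 1 and Taxon 8 form a cherry on this tree, so they are sister taxa.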